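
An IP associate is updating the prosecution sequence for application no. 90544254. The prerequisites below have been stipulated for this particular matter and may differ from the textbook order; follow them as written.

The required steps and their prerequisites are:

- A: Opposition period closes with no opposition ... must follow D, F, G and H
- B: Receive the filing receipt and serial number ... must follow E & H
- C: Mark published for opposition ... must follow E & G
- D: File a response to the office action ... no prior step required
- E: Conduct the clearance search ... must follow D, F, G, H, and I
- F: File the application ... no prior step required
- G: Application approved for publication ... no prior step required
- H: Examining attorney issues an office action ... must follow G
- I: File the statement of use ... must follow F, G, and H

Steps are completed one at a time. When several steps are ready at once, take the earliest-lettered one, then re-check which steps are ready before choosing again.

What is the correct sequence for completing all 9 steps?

D, F, G, H, A, I, E, B, C

Nothing is required for D, F and G. D has the earlier label → D first.
Ready: F and G. F has the earlier label → F.
That leaves G as the only ready step → G.
H is the only step now ready → H.
A and I are both available; A has the earlier label → A.
I is the only step now ready → I.
Next only E has its prerequisites met → E.
Now B and C have their prerequisites met. B has the earlier label, so B next.
C needed E and G, now all done → C.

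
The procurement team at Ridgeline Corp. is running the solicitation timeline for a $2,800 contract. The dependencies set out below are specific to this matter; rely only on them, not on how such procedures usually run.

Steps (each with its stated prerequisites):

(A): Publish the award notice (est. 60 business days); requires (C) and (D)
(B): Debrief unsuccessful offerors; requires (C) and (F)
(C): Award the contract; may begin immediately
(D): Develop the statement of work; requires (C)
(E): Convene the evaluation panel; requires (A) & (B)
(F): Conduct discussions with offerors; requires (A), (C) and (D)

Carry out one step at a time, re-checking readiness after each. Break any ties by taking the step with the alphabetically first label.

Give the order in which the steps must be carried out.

Only (C) has no prerequisites, so it is first.
Next only (D) has its prerequisites met → (D).
That leaves (A) as the only ready step → (A).
(F) is the only step now ready → (F).
That leaves (B) as the only ready step → (B).
(E) is the only step now ready → (E).

(C), (D), (A), (F), (B), (E)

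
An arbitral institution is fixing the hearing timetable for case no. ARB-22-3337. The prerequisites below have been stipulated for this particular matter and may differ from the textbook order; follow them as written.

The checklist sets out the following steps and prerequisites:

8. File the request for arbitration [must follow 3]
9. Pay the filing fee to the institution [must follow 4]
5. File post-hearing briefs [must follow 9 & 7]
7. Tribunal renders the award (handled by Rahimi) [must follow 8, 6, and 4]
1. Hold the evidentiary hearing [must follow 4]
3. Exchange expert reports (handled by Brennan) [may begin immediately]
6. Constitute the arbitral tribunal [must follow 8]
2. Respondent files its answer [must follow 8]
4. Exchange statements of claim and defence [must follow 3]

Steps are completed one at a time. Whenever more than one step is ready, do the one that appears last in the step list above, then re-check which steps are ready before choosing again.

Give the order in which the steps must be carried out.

3 → 4 → 1 → 9 → 8 → 2 → 6 → 7 → 5

Only 3 has no prerequisites, so it is first.
Now 4 and 8 have their prerequisites met. 4 is listed later, so 4 next.
Now 1, 9 and 8 have their prerequisites met. 1 is listed later, so 1 next.
Ready: 9 and 8. 9 is listed later → 9.
8 needed 3, now all done → 8.
Now 2 and 6 have their prerequisites met. 2 is listed later, so 2 next.
6 is the only step now ready → 6.
7 is the only step now ready → 7.
5 needed 7 and 9, now all done → 5.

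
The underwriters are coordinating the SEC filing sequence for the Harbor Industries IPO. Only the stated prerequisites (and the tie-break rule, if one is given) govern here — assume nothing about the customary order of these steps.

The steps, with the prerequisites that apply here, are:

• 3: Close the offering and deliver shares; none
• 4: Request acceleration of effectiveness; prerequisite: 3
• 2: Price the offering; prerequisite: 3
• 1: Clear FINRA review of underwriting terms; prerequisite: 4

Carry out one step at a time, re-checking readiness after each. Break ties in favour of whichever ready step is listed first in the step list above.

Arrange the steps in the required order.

3 has no prerequisites → 3 first.
4 and 2 are both available; 4 is listed earlier → 4.
Ready: 2 and 1. 2 is listed earlier → 2.
1 is the only step now ready → 1.

3 → 4 → 2 → 1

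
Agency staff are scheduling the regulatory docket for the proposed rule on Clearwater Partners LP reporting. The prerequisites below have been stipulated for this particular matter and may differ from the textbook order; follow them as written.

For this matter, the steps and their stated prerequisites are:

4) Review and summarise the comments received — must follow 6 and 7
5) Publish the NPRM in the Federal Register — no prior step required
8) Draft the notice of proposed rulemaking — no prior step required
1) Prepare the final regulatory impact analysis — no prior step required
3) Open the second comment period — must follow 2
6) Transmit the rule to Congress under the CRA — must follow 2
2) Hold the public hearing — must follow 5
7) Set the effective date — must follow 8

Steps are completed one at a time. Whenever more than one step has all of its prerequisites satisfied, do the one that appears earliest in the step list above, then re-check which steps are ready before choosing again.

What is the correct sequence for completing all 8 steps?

5 8 1 2 3 6 7 4

5, 8 and 1 have no prerequisites; 5 is listed earlier, so 5 is first.
Now 8, 1 and 2 have their prerequisites met. 8 is listed earlier, so 8 next.
7 now also ready, so the ready set is {1, 2, 7}; 1 is listed earlier → 1.
Now 2 and 7 have their prerequisites met. 2 is listed earlier, so 2 next.
3 and 6 now also ready, so the ready set is {3, 6, 7}; 3 is listed earlier → 3.
Now 6 and 7 have their prerequisites met. 6 is listed earlier, so 6 next.
That leaves 7 as the only ready step → 7.
4 needed 6 and 7, now all done → 4.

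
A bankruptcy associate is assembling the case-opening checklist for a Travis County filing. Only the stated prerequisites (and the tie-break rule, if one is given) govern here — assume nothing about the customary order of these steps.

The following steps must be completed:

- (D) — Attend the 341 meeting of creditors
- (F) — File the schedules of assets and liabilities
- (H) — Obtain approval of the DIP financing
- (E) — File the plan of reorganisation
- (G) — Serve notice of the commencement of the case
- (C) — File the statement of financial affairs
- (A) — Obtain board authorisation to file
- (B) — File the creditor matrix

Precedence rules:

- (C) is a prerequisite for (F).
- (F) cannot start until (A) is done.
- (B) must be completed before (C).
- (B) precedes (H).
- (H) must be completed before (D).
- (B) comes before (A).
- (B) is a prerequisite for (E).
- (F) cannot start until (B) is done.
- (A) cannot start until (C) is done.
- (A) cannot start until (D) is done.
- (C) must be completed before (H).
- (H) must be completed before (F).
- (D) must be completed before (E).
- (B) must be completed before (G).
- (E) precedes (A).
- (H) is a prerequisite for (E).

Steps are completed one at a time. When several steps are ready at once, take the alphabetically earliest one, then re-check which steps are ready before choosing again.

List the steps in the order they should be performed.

(B), (C), (G), (H), (D), (E), (A), (F)

Only (B) has no prerequisites, so it is first.
Now (C) and (G) have their prerequisites met. (C) has the earlier label, so (C) next.
(H) now also ready, so the ready set is {(G), (H)}; (G) has the earlier label → (G).
(H) is the only step now ready → (H).
(D) needed (H), now all done → (D).
(E) needed (B), (D) and (H), now all done → (E).
(A) is the only step now ready → (A).
(F) is the only step now ready → (F).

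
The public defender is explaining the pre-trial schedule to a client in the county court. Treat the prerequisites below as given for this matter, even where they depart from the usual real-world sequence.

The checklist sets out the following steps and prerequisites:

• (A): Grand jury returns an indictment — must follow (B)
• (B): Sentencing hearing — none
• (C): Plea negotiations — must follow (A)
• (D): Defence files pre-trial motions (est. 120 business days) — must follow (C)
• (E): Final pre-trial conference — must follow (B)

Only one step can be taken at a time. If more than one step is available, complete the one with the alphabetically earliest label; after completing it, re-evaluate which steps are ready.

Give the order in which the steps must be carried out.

(B) has no prerequisites → (B) first.
(A) and (E) are both available; (A) has the earlier label → (A).
(C) and (E) are both available; (C) has the earlier label → (C).
(D) now also ready, so the ready set is {(D), (E)}; (D) has the earlier label → (D).
(E) needed (B), now all done → (E).

(B) (A) (C) (D) (E)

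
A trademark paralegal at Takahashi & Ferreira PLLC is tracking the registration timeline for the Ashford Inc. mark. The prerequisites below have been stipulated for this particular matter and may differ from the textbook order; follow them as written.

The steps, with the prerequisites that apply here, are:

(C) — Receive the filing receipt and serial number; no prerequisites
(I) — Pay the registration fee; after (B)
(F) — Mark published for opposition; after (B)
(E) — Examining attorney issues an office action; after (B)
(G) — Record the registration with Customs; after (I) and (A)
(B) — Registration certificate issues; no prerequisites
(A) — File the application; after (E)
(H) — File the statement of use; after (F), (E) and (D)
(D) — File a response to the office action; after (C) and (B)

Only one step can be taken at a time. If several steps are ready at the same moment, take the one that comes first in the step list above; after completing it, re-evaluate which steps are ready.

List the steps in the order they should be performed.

Nothing is required for (C) and (B). (C) is listed earlier → (C) first.
That leaves (B) as the only ready step → (B).
Now (I), (F), (E) and (D) have their prerequisites met. (I) is listed earlier, so (I) next.
Ready: (F), (E) and (D). (F) is listed earlier → (F).
(E) and (D) are both available; (E) is listed earlier → (E).
(A) now also ready, so the ready set is {(A), (D)}; (A) is listed earlier → (A).
(G) now also ready, so the ready set is {(G), (D)}; (G) is listed earlier → (G).
(D) needed (C) and (B), now all done → (D).
Next only (H) has its prerequisites met → (H).

(C), (B), (I), (F), (E), (A), (G), (D), (H)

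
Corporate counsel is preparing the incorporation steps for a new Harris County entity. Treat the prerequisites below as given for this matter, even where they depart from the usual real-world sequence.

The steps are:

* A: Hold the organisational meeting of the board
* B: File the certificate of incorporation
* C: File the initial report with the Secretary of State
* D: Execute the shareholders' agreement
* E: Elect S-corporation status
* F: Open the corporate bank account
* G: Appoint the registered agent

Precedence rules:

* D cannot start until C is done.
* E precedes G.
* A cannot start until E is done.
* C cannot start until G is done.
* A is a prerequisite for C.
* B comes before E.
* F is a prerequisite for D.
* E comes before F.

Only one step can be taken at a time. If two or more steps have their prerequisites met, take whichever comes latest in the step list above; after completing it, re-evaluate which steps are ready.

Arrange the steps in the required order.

B is the only step with nothing outstanding, so it goes first.
E is the only step now ready → E.
Ready: G, F and A. G is listed later → G.
Ready: F and A. F is listed later → F.
A needed E, now all done → A.
C needed G and A, now all done → C.
D needed F and C, now all done → D.

B → E → G → F → A → C → D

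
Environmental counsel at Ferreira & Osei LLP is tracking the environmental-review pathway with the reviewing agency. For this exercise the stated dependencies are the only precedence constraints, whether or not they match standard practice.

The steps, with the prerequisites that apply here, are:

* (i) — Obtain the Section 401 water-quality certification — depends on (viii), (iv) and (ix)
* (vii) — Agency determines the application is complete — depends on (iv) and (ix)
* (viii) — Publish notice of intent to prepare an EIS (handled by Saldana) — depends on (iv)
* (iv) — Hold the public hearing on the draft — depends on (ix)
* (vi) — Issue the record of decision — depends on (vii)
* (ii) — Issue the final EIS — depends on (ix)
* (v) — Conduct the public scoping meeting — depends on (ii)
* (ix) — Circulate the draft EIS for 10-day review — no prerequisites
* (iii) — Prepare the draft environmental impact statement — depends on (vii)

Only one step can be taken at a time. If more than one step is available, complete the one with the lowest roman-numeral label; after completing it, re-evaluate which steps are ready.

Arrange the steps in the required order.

(ix) (ii) (iv) (v) (vii) (iii) (vi) (viii) (i)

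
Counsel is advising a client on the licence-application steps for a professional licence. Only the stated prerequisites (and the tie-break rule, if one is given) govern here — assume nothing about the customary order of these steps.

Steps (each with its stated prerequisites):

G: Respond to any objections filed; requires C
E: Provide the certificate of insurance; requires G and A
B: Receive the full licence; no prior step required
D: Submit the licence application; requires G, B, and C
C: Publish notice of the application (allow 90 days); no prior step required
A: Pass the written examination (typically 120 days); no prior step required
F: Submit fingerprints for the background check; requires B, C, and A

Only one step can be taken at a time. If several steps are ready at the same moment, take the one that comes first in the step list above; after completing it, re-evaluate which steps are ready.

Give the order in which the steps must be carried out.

B C G D A E F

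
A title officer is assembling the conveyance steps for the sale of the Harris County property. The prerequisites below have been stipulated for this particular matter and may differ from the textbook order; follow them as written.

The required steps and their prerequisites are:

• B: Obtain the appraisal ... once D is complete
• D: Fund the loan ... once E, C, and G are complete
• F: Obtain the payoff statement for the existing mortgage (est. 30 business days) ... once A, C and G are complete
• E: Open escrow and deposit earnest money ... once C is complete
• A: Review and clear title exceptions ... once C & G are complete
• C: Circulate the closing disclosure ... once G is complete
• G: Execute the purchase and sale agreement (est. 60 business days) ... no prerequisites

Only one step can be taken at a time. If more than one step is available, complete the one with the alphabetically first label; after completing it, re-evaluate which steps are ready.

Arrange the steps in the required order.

G has no prerequisites → G first.
That leaves C as the only ready step → C.
A and E are both available; A has the earlier label → A.
Now E and F have their prerequisites met. E has the earlier label, so E next.
D and F are both available; D has the earlier label → D.
B now also ready, so the ready set is {B, F}; B has the earlier label → B.
That leaves F as the only ready step → F.

G, C, A, E, D, B, F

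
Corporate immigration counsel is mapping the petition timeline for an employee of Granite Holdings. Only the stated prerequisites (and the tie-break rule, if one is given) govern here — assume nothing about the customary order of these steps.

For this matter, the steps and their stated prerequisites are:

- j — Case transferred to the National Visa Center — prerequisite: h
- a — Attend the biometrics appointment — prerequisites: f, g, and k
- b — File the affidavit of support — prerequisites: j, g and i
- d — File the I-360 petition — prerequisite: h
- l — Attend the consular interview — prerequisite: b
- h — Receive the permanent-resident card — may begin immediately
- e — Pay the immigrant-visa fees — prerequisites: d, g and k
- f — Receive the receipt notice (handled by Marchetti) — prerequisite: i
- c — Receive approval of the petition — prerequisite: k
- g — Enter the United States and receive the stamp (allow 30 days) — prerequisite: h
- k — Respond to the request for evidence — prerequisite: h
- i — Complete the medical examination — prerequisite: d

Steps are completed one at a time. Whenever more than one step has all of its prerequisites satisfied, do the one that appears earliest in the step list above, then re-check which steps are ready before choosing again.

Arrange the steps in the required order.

h, j, d, g, k, e, c, i, b, l, f, a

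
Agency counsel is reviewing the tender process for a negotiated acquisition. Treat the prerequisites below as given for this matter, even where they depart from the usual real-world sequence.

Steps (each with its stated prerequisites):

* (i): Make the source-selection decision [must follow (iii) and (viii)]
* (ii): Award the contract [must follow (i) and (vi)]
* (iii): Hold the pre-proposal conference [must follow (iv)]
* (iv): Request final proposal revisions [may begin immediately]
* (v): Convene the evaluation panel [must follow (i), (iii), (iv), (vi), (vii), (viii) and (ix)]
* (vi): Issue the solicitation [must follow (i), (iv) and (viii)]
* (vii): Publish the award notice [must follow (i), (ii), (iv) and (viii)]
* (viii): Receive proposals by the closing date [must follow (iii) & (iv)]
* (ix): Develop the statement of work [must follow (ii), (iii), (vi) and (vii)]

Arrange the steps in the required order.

(iv), (iii), (viii), (i), (vi), (ii), (vii), (ix), (v)

Only (iv) has no prerequisites, so it is first.
That leaves (iii) as the only ready step → (iii).
That leaves (viii) as the only ready step → (viii).
(i) needed (iii) and (viii), now all done → (i).
(vi) is the only step now ready → (vi).
(ii) needed (i) and (vi), now all done → (ii).
(vii) needed (i), (ii), (iv) and (viii), now all done → (vii).
(ix) needed (ii), (iii), (vi) and (vii), now all done → (ix).
(v) is the only step now ready → (v).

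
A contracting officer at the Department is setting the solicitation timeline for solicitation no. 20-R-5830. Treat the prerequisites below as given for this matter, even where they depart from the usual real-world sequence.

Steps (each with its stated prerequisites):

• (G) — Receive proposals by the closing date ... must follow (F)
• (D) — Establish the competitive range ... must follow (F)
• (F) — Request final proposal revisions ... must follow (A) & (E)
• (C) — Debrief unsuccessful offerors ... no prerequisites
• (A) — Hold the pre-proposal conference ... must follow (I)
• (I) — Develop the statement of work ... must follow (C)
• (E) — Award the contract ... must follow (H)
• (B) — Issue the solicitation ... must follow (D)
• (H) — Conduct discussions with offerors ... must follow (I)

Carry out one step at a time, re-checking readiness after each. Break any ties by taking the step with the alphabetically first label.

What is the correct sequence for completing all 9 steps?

(C) → (I) → (A) → (H) → (E) → (F) → (D) → (B) → (G)

(C) is the only step with nothing outstanding, so it goes first.
Next only (I) has its prerequisites met → (I).
Now (A) and (H) have their prerequisites met. (A) has the earlier label, so (A) next.
(H) needed (I), now all done → (H).
(E) is the only step now ready → (E).
(F) needed (A) and (E), now all done → (F).
(D) and (G) are both available; (D) has the earlier label → (D).
(B) now also ready, so the ready set is {(B), (G)}; (B) has the earlier label → (B).
(G) needed (F), now all done → (G).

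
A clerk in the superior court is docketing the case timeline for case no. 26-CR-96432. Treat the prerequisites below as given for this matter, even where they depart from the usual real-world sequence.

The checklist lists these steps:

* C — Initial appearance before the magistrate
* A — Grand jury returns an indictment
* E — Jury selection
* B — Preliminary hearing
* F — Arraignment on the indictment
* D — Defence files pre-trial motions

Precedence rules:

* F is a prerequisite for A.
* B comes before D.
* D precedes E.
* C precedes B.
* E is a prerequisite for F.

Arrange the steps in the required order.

C has no prerequisites → C first.
B needed C, now all done → B.
D is the only step now ready → D.
E needed D, now all done → E.
F needed E, now all done → F.
Next only A has its prerequisites met → A.

C, B, D, E, F, A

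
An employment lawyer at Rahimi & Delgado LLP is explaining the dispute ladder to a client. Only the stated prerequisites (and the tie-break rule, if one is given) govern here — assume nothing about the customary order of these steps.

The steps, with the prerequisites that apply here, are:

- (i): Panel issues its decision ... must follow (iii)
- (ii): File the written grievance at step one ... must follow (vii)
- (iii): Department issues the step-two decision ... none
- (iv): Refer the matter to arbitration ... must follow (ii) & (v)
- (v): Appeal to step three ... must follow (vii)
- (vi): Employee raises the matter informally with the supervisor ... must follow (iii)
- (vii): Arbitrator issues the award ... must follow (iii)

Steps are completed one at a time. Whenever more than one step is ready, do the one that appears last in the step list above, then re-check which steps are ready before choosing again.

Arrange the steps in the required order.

(iii), (vii), (vi), (v), (ii), (iv), (i)

(iii) is the only step with nothing outstanding, so it goes first.
Now (vii), (vi) and (i) have their prerequisites met. (vii) is listed later, so (vii) next.
(vi), (v), (ii) and (i) are all available; (vi) is listed later → (vi).
Ready: (v), (ii) and (i). (v) is listed later → (v).
Ready: (ii) and (i). (ii) is listed later → (ii).
Ready: (iv) and (i). (iv) is listed later → (iv).
That leaves (i) as the only ready step → (i).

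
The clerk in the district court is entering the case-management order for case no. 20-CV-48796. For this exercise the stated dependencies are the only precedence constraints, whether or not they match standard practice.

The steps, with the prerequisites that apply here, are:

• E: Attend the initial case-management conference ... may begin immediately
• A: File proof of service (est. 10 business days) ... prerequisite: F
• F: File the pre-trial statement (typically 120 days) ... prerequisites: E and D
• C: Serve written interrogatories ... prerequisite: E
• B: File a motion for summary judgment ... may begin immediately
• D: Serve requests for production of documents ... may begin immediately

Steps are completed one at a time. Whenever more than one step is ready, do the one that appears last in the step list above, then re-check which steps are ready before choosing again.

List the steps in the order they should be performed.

D → B → E → C → F → A

D, B and E have no prerequisites; D is listed later, so D is first.
Ready: B and E. B is listed later → B.
E is the only step now ready → E.
Ready: C and F. C is listed later → C.
That leaves F as the only ready step → F.
A is the only step now ready → A.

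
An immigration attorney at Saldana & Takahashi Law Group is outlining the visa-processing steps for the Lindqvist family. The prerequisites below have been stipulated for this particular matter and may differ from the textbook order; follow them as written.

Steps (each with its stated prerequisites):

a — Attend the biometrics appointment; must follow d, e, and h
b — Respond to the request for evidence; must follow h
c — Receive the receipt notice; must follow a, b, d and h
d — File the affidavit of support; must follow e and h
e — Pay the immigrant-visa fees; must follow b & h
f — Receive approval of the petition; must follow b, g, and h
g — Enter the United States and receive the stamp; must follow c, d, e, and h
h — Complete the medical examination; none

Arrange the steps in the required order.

h → b → e → d → a → c → g → f

h is the only step with nothing outstanding, so it goes first.
b is the only step now ready → b.
e needed b and h, now all done → e.
d is the only step now ready → d.
a needed d, e and h, now all done → a.
Next only c has its prerequisites met → c.
g is the only step now ready → g.
f needed b, g and h, now all done → f.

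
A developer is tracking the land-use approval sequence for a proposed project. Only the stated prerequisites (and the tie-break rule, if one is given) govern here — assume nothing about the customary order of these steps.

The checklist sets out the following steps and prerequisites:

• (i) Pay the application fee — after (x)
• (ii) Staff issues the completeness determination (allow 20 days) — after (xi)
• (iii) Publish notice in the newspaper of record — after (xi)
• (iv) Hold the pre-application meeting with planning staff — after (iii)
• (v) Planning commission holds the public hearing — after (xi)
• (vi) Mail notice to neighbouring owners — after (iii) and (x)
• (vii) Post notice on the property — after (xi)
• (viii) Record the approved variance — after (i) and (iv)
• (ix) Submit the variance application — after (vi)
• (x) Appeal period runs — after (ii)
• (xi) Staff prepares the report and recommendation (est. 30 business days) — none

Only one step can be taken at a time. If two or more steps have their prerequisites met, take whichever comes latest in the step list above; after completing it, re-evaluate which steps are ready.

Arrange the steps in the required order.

(xi) has no prerequisites → (xi) first.
Now (vii), (v), (iii) and (ii) have their prerequisites met. (vii) is listed later, so (vii) next.
Ready: (v), (iii) and (ii). (v) is listed later → (v).
Now (iii) and (ii) have their prerequisites met. (iii) is listed later, so (iii) next.
(iv) now also ready, so the ready set is {(iv), (ii)}; (iv) is listed later → (iv).
Next only (ii) has its prerequisites met → (ii).
(x) needed (ii), now all done → (x).
Now (vi) and (i) have their prerequisites met. (vi) is listed later, so (vi) next.
Now (ix) and (i) have their prerequisites met. (ix) is listed later, so (ix) next.
(i) needed (x), now all done → (i).
Next only (viii) has its prerequisites met → (viii).

(xi), (vii), (v), (iii), (iv), (ii), (x), (vi), (ix), (i), (viii)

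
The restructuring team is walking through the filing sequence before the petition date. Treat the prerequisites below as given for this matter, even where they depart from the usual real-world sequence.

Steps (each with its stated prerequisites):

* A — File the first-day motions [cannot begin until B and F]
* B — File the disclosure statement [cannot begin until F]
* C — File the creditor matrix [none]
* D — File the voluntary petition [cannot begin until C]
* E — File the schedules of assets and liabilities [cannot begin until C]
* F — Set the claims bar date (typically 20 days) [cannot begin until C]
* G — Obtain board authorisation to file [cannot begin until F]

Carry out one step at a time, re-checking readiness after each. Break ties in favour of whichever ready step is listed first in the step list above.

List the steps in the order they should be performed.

C, D, E, F, B, A, G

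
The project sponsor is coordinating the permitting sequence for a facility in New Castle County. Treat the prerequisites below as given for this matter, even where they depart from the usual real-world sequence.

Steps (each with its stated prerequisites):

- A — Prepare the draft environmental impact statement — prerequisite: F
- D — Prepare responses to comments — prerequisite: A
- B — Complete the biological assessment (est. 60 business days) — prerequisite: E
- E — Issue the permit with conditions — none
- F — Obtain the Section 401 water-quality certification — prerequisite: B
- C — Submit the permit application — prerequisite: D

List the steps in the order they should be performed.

E B F A D C

E has no prerequisites → E first.
Next only B has its prerequisites met → B.
F is the only step now ready → F.
That leaves A as the only ready step → A.
That leaves D as the only ready step → D.
Next only C has its prerequisites met → C.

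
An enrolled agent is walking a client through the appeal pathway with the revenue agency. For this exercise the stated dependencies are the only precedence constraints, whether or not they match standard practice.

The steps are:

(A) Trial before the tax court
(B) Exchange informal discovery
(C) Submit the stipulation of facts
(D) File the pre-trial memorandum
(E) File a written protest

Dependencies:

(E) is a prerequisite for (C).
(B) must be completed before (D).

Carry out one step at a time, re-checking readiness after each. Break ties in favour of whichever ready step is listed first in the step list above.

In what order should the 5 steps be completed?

(A), (B), (D), (E), (C)

(A), (B) and (E) have no prerequisites; (A) is listed earlier, so (A) is first.
(B) and (E) are both available; (B) is listed earlier → (B).
(D) and (E) are both available; (D) is listed earlier → (D).
(E) is the only step now ready → (E).
(C) is the only step now ready → (C).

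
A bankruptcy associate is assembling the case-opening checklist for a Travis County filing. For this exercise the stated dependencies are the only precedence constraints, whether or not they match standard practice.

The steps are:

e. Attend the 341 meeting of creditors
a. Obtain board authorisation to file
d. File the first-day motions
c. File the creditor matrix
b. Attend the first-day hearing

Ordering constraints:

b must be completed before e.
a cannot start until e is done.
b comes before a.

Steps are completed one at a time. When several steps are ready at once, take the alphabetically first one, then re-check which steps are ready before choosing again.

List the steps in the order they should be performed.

Nothing is required for b, c and d. b has the earlier label → b first.
Now c, d and e have their prerequisites met. c has the earlier label, so c next.
d and e are both available; d has the earlier label → d.
e needed b, now all done → e.
a needed b and e, now all done → a.

b, c, d, e, a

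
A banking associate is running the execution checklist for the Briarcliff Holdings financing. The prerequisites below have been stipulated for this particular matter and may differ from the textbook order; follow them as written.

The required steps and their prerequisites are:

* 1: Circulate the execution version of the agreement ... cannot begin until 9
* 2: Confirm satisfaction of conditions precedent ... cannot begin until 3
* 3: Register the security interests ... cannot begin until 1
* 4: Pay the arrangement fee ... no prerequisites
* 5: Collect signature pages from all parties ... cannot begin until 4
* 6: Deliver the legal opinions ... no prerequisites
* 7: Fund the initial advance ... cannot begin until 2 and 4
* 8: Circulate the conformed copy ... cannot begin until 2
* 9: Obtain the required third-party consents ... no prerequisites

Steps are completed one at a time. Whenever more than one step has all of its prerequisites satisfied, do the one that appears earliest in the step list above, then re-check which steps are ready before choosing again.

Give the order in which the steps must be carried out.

4, 6 and 9 have no prerequisites; 4 is listed earlier, so 4 is first.
5 now also ready, so the ready set is {5, 6, 9}; 5 is listed earlier → 5.
Now 6 and 9 have their prerequisites met. 6 is listed earlier, so 6 next.
That leaves 9 as the only ready step → 9.
Next only 1 has its prerequisites met → 1.
3 needed 1, now all done → 3.
2 needed 3, now all done → 2.
Now 7 and 8 have their prerequisites met. 7 is listed earlier, so 7 next.
That leaves 8 as the only ready step → 8.

4 → 5 → 6 → 9 → 1 → 3 → 2 → 7 → 8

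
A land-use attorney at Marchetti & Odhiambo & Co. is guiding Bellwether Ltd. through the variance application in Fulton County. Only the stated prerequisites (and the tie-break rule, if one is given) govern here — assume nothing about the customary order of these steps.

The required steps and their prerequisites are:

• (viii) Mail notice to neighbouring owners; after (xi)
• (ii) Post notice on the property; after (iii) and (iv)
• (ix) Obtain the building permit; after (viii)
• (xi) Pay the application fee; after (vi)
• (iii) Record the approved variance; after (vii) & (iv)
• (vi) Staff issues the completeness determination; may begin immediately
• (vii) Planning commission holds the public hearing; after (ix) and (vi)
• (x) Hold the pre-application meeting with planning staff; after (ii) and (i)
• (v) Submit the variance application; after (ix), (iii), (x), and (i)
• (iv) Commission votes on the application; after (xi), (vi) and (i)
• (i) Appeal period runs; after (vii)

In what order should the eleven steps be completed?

(vi) → (xi) → (viii) → (ix) → (vii) → (i) → (iv) → (iii) → (ii) → (x) → (v)

Only (vi) has no prerequisites, so it is first.
(xi) needed (vi), now all done → (xi).
(viii) needed (xi), now all done → (viii).
That leaves (ix) as the only ready step → (ix).
(vii) is the only step now ready → (vii).
That leaves (i) as the only ready step → (i).
(iv) needed (xi), (vi) and (i), now all done → (iv).
(iii) is the only step now ready → (iii).
That leaves (ii) as the only ready step → (ii).
Next only (x) has its prerequisites met → (x).
(v) needed (ix), (iii), (x) and (i), now all done → (v).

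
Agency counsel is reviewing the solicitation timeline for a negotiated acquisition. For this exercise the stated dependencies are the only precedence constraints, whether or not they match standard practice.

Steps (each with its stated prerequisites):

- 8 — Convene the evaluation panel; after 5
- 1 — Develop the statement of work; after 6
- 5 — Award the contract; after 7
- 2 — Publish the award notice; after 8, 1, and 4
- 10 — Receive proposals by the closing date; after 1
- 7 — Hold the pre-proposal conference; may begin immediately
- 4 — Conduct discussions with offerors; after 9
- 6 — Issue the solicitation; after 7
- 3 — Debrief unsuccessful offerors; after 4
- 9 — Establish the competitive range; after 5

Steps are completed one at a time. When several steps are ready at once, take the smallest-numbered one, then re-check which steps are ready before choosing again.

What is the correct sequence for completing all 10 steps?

7 5 6 1 8 9 4 2 3 10

7 has no prerequisites → 7 first.
Now 5 and 6 have their prerequisites met. 5 has the earlier label, so 5 next.
8 and 9 now also ready, so the ready set is {6, 8, 9}; 6 has the earlier label → 6.
1 now also ready, so the ready set is {1, 8, 9}; 1 has the earlier label → 1.
Now 8, 9 and 10 have their prerequisites met. 8 has the earlier label, so 8 next.
Ready: 9 and 10. 9 has the earlier label → 9.
Ready: 4 and 10. 4 has the earlier label → 4.
2 and 3 now also ready, so the ready set is {2, 3, 10}; 2 has the earlier label → 2.
3 and 10 are both available; 3 has the earlier label → 3.
10 needed 1, now all done → 10.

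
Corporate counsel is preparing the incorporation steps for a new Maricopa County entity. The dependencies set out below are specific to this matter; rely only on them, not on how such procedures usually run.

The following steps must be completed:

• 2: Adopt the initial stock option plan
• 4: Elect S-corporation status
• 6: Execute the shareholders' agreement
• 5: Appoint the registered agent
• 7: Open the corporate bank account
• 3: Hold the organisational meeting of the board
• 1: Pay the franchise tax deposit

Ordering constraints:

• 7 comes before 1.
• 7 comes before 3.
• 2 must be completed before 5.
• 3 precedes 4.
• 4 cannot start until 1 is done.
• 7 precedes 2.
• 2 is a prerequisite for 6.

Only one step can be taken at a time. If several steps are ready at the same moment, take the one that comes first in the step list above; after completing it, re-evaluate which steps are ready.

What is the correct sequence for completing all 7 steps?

7 → 2 → 6 → 5 → 3 → 1 → 4

7 has no prerequisites → 7 first.
2, 3 and 1 are all available; 2 is listed earlier → 2.
6 and 5 now also ready, so the ready set is {6, 5, 3, 1}; 6 is listed earlier → 6.
Ready: 5, 3 and 1. 5 is listed earlier → 5.
Ready: 3 and 1. 3 is listed earlier → 3.
1 needed 7, now all done → 1.
4 needed 3 and 1, now all done → 4.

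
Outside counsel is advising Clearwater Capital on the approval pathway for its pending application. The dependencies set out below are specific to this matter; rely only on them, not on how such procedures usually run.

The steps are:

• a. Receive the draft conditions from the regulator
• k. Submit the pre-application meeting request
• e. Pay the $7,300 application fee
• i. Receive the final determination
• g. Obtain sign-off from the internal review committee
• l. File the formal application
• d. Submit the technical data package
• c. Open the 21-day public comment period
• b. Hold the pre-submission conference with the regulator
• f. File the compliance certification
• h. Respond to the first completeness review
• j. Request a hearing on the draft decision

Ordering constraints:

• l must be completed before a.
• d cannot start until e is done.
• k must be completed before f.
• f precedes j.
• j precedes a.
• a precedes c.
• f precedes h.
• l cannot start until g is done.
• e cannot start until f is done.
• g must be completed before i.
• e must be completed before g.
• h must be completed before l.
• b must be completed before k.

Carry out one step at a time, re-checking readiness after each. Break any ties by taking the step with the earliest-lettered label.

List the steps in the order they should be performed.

b has no prerequisites → b first.
That leaves k as the only ready step → k.
f needed k, now all done → f.
Now e, h and j have their prerequisites met. e has the earlier label, so e next.
d and g now also ready, so the ready set is {d, g, h, j}; d has the earlier label → d.
g, h and j are all available; g has the earlier label → g.
i now also ready, so the ready set is {h, i, j}; h has the earlier label → h.
Now i, j and l have their prerequisites met. i has the earlier label, so i next.
Now j and l have their prerequisites met. j has the earlier label, so j next.
l needed g and h, now all done → l.
a needed j and l, now all done → a.
Next only c has its prerequisites met → c.

b → k → f → e → d → g → h → i → j → l → a → c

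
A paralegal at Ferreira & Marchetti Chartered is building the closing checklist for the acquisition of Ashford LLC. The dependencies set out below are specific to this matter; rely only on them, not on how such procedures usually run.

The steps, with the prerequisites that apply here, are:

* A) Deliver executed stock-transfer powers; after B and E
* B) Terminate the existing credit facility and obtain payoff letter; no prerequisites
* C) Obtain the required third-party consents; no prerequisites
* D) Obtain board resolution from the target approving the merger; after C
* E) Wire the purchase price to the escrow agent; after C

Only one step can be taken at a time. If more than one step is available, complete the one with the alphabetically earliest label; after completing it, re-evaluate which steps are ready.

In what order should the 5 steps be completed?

B, C, D, E, A

B and C have no prerequisites; B has the earlier label, so B is first.
C is the only step now ready → C.
Now D and E have their prerequisites met. D has the earlier label, so D next.
E needed C, now all done → E.
Next only A has its prerequisites met → A.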